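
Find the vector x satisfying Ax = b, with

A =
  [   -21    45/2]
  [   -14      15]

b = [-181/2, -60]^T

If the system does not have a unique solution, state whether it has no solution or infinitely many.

no solution

Row-reduce:
R1 ← R1 / (-21).
R2 ← R2 + 14·R1.
Row 2 reduces to 0 = 1/3, a contradiction. The system is inconsistent.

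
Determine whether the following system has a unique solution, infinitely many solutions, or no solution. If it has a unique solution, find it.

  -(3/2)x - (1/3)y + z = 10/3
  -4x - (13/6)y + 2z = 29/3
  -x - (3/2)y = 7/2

Row-reduce:
R1 ← R1 / (-3/2).
R2 ← R2 + 4·R1.
R3 ← R3 + 1·R1.
R2 ← R2 / (-23/18).
R1 ← R1 − 2/9·R2.
R3 ← R3 + 23/18·R2.
Row 3 reduces to 0 = 1/2, a contradiction. The system is inconsistent.

no solution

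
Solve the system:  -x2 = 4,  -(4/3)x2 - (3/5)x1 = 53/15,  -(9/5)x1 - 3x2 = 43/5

Row-reduce:
Swap R1 and R2.
R1 ← R1 / (-3/5).
R3 ← R3 + 9/5·R1.
R2 ← R2 / (-1).
R1 ← R1 − 20/9·R2.
R3 ← R3 − 1·R2.
Row 3 reduces to 0 = 2, a contradiction. The system is inconsistent.

no solution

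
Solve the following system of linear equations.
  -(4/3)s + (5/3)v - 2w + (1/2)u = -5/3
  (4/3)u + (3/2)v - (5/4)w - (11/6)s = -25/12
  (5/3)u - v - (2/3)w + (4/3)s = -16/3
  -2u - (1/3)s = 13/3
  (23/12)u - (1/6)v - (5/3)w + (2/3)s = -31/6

no solution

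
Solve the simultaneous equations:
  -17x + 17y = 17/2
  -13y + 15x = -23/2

x = -5/2, y = -2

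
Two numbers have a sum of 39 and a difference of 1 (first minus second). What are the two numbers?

first number: 20, second number: 19

Let x = first number, y = second number.
  x + y = 39
  x - y = 1
Row-reduce the augmented matrix:
R2 ← R2 − 1·R1.
R2 ← R2 / (-2).
R1 ← R1 − 1·R2.
Reading off the reduced rows gives x = 20, y = 19.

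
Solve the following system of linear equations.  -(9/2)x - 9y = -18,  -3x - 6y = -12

infinitely many solutions

Row-reduce:
R1 ← R1 / (-9/2).
R2 ← R2 + 3·R1.
Rank is 1 with 2 unknowns, leaving y free.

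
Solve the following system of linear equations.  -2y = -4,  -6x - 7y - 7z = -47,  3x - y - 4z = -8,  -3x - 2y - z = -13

x = 2, y = 2, z = 3

Row-reduce the augmented matrix:
Swap R1 and R2.
R1 ← R1 / (-6).
R3 ← R3 − 3·R1.
R4 ← R4 + 3·R1.
R2 ← R2 / (-2).
R1 ← R1 − 7/6·R2.
R3 ← R3 + 9/2·R2.
R4 ← R4 − 3/2·R2.
R3 ← R3 / (-15/2).
R1 ← R1 − 7/6·R3.
R4 ← R4 − 5/2·R3.
R4 reduces to 0 = 0, so the extra equation is consistent.
Reading off the reduced rows gives x = 2, y = 2, z = 3.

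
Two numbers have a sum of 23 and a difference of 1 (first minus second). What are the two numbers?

first number: 12, second number: 11

Let x = first number, y = second number.
  x + y = 23
  x - y = 1
Row-reduce the augmented matrix:
R2 ← R2 − 1·R1.
R2 ← R2 / (-2).
R1 ← R1 − 1·R2.
Reading off the reduced rows gives x = 12, y = 11.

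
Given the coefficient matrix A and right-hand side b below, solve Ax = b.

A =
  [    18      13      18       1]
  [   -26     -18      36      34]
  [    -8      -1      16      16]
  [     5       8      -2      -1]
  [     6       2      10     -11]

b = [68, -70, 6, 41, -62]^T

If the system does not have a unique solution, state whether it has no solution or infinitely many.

Row-reduce the augmented matrix:
R1 ← R1 / (18).
R2 ← R2 + 26·R1.
R3 ← R3 + 8·R1.
R4 ← R4 − 5·R1.
R5 ← R5 − 6·R1.
R2 ← R2 / (7/9).
R1 ← R1 − 13/18·R2.
R3 ← R3 − 43/9·R2.
R4 ← R4 − 79/18·R2.
R5 ← R5 + 7/3·R2.
R3 ← R3 / (-2498/7).
R1 ← R1 + 396/7·R3.
R2 ← R2 − 558/7·R3.
R4 ← R4 + 2498/7·R3.
R5 ← R5 − 190·R3.
Swap R4 and R5.
R4 ← R4 / (-15200/1249).
R1 ← R1 + 1184/1249·R4.
R2 ← R2 − 760/1249·R4.
R3 ← R3 − 1409/2498·R4.
R5 reduces to 0 = 0, so the extra equation is consistent.
Reading off the reduced rows gives x_1 = 5, x_2 = 2, x_3 = -3, x_4 = 6.

x_1 = 5, x_2 = 2, x_3 = -3, x_4 = 6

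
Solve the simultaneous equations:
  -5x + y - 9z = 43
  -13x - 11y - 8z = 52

Row-reduce:
R1 ← R1 / (-5).
R2 ← R2 + 13·R1.
R2 ← R2 / (-68/5).
R1 ← R1 + 1/5·R2.
Rank is 2 with 3 unknowns, leaving z free.

infinitely many solutions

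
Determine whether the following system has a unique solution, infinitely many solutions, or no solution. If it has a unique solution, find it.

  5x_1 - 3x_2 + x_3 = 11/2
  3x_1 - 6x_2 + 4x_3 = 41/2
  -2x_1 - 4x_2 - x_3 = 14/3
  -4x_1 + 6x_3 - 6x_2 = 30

Row-reduce the augmented matrix:
R1 ← R1 / (5).
R2 ← R2 − 3·R1.
R3 ← R3 + 2·R1.
R4 ← R4 + 4·R1.
R2 ← R2 / (-21/5).
R1 ← R1 + 3/5·R2.
R3 ← R3 + 26/5·R2.
R4 ← R4 + 42/5·R2.
R3 ← R3 / (-101/21).
R1 ← R1 + 2/7·R3.
R2 ← R2 + 17/21·R3.
R4 reduces to 0 = 0, so the extra equation is consistent.
Reading off the reduced rows gives x_1 = -1/2, x_2 = -5/3, x_3 = 3.

x_1 = -1/2, x_2 = -5/3, x_3 = 3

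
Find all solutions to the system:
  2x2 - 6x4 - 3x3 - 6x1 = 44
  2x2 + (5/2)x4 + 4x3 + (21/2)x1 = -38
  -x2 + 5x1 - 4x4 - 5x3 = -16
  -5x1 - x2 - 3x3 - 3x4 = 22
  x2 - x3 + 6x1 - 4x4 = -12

no solution

Row-reduce:
R1 ← R1 / (-6).
R2 ← R2 − 21/2·R1.
R3 ← R3 − 5·R1.
R4 ← R4 + 5·R1.
R5 ← R5 − 6·R1.
R2 ← R2 / (11/2).
R1 ← R1 + 1/3·R2.
R3 ← R3 − 2/3·R2.
R4 ← R4 + 8/3·R2.
R5 ← R5 − 3·R2.
R3 ← R3 / (-485/66).
R1 ← R1 − 14/33·R3.
R2 ← R2 + 5/22·R3.
R4 ← R4 + 73/66·R3.
R5 ← R5 + 73/22·R3.
R4 ← R4 / (-65/97).
R1 ← R1 − 5/97·R4.
R2 ← R2 + 117/97·R4.
R3 ← R3 − 106/97·R4.
R5 ← R5 + 195/97·R4.
Row 5 reduces to 0 = -2, a contradiction. The system is inconsistent.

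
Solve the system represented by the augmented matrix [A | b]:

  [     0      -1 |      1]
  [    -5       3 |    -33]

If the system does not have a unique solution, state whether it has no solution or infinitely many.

x_1 = 6, x_2 = -1

Row-reduce the augmented matrix:
Swap R1 and R2.
R1 ← R1 / (-5).
R2 ← R2 / (-1).
R1 ← R1 + 3/5·R2.
Reading off the reduced rows gives x_1 = 6, x_2 = -1.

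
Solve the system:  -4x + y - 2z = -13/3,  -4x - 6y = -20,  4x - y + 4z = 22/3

Row-reduce the augmented matrix:
R1 ← R1 / (-4).
R2 ← R2 + 4·R1.
R3 ← R3 − 4·R1.
R2 ← R2 / (-7).
R1 ← R1 + 1/4·R2.
R3 ← R3 / (2).
R1 ← R1 − 3/7·R3.
R2 ← R2 + 2/7·R3.
Reading off the reduced rows gives x = 1, y = 8/3, z = 3/2.

x = 1, y = 8/3, z = 3/2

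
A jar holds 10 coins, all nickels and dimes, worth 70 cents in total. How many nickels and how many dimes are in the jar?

Let n = nickels, d = dimes.
  n + d = 10
  5n + 10d = 70
From equation 1: n = 10 − d.
Substitute into equation 2 and solve: d = 4.
Then n = 6.

nickels: 6, dimes: 4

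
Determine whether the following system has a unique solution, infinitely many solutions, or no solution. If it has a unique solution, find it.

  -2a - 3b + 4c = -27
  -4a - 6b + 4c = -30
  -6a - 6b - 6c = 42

a = -6, b = 5, c = -6

Row-reduce the augmented matrix:
R1 ← R1 / (-2).
R2 ← R2 + 4·R1.
R3 ← R3 + 6·R1.
Swap R2 and R3.
R2 ← R2 / (3).
R1 ← R1 − 3/2·R2.
R3 ← R3 / (-4).
R1 ← R1 − 7·R3.
R2 ← R2 + 6·R3.
Reading off the reduced rows gives a = -6, b = 5, c = -6.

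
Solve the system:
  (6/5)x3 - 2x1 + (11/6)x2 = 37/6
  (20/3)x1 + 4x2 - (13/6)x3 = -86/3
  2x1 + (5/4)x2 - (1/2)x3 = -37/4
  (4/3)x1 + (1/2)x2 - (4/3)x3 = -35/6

Row-reduce:
R1 ← R1 / (-2).
R2 ← R2 − 20/3·R1.
R3 ← R3 − 2·R1.
R4 ← R4 − 4/3·R1.
R2 ← R2 / (91/9).
R1 ← R1 + 11/12·R2.
R3 ← R3 − 37/12·R2.
R4 ← R4 − 31/18·R2.
R3 ← R3 / (513/3640).
R1 ← R1 + 1579/3640·R3.
R2 ← R2 − 33/182·R3.
R4 ← R4 + 1539/1820·R3.
Row 4 reduces to 0 = -4, a contradiction. The system is inconsistent.

no solution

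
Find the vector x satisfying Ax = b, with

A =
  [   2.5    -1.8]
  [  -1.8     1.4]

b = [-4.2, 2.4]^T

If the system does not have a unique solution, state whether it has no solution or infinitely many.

x_1 = -6, x_2 = -6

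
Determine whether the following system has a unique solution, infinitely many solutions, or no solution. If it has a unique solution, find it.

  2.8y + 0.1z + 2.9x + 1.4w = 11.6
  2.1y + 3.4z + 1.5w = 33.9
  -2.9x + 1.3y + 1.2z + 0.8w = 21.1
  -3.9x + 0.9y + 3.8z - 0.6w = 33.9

x = -2, y = 5, z = 6, w = 2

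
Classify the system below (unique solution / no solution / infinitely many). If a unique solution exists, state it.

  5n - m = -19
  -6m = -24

m = 4, n = -3

From equation 1: m = 19 + 5·n.
Substitute into equation 2 and solve: n = -3.
Then m = 4.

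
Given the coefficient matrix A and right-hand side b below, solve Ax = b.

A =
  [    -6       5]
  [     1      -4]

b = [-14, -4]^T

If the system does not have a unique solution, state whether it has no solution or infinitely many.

x_1 = 4, x_2 = 2

From equation 2: x_1 = -4 + 4·x_2.
Substitute into equation 1 and solve: x_2 = 2.
Then x_1 = 4.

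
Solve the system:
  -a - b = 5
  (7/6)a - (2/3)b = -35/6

a = -5, b = 0

From equation 1: a = -5 − b.
Substitute into equation 2 and solve: b = 0.
Then a = -5.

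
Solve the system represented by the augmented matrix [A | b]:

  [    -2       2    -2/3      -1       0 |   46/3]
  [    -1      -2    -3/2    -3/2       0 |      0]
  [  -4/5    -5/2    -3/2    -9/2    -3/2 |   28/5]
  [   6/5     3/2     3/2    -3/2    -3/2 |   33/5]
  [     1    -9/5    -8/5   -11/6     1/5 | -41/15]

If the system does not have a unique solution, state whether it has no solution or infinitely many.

no solution

Row-reduce:
R1 ← R1 / (-2).
R2 ← R2 + 1·R1.
R3 ← R3 + 4/5·R1.
R4 ← R4 − 6/5·R1.
R5 ← R5 − 1·R1.
R2 ← R2 / (-3).
R1 ← R1 + 1·R2.
R3 ← R3 + 33/10·R2.
R4 ← R4 − 27/10·R2.
R5 ← R5 + 4/5·R2.
R3 ← R3 / (1/20).
R1 ← R1 − 13/18·R3.
R2 ← R2 − 7/18·R3.
R4 ← R4 − 1/20·R3.
R5 ← R5 + 73/45·R3.
Swap R4 and R5.
R4 ← R4 / (-497/5).
R1 ← R1 − 265/6·R4.
R2 ← R2 − 71/3·R4.
R3 ← R3 + 60·R4.
Row 5 reduces to 0 = 1, a contradiction. The system is inconsistent.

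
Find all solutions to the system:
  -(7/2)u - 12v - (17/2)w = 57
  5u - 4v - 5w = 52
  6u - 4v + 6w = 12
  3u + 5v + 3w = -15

Row-reduce:
R1 ← R1 / (-7/2).
R2 ← R2 − 5·R1.
R3 ← R3 − 6·R1.
R4 ← R4 − 3·R1.
R2 ← R2 / (-148/7).
R1 ← R1 − 24/7·R2.
R3 ← R3 + 172/7·R2.
R4 ← R4 + 37/7·R2.
R3 ← R3 / (420/37).
R1 ← R1 + 13/37·R3.
R2 ← R2 − 30/37·R3.
Row 4 reduces to 0 = 1/2, a contradiction. The system is inconsistent.

no solution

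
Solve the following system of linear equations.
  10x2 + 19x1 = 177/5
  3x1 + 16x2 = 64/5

x1 = 8/5, x2 = 1/2

Row-reduce the augmented matrix:
R1 ← R1 / (19).
R2 ← R2 − 3·R1.
R2 ← R2 / (274/19).
R1 ← R1 − 10/19·R2.
Reading off the reduced rows gives x1 = 8/5, x2 = 1/2.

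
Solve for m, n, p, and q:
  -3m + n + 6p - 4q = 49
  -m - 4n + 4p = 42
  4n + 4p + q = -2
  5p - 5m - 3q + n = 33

m = 2, n = -5, p = 6, q = -6

Row-reduce the augmented matrix:
R1 ← R1 / (-3).
R2 ← R2 + 1·R1.
R4 ← R4 + 5·R1.
R2 ← R2 / (-13/3).
R1 ← R1 + 1/3·R2.
R3 ← R3 − 4·R2.
R4 ← R4 + 2/3·R2.
R3 ← R3 / (76/13).
R1 ← R1 + 28/13·R3.
R2 ← R2 + 6/13·R3.
R4 ← R4 + 69/13·R3.
R4 ← R4 / (417/76).
R1 ← R1 − 39/19·R4.
R2 ← R2 + 5/38·R4.
R3 ← R3 − 29/76·R4.
Reading off the reduced rows gives m = 2, n = -5, p = 6, q = -6.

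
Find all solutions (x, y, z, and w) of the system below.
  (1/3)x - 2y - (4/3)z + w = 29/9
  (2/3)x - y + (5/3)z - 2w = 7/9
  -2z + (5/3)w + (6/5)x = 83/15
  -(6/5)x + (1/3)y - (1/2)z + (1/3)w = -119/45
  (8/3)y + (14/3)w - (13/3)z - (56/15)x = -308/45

x = 8/3, y = -1/3, z = -2, w = -1

Row-reduce the augmented matrix:
R1 ← R1 / (1/3).
R2 ← R2 − 2/3·R1.
R3 ← R3 − 6/5·R1.
R4 ← R4 + 6/5·R1.
R5 ← R5 + 56/15·R1.
R2 ← R2 / (3).
R1 ← R1 + 6·R2.
R3 ← R3 − 36/5·R2.
R4 ← R4 + 103/15·R2.
R5 ← R5 + 296/15·R2.
R3 ← R3 / (-38/5).
R1 ← R1 − 14/3·R3.
R2 ← R2 − 13/9·R3.
R4 ← R4 − 1247/270·R3.
R5 ← R5 − 1247/135·R3.
R4 ← R4 / (-3467/6156).
R1 ← R1 + 50/171·R4.
R2 ← R2 − 127/1026·R4.
R3 ← R3 + 115/114·R4.
R5 ← R5 + 3467/3078·R4.
R5 reduces to 0 = 0, so the extra equation is consistent.
Reading off the reduced rows gives x = 8/3, y = -1/3, z = -2, w = -1.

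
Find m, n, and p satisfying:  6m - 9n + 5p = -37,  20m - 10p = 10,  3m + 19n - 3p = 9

m = -2, n = 0, p = -5

Row-reduce the augmented matrix:
R1 ← R1 / (6).
R2 ← R2 − 20·R1.
R3 ← R3 − 3·R1.
R2 ← R2 / (30).
R1 ← R1 + 3/2·R2.
R3 ← R3 − 47/2·R2.
R3 ← R3 / (277/18).
R1 ← R1 + 1/2·R3.
R2 ← R2 + 8/9·R3.
Reading off the reduced rows gives m = -2, n = 0, p = -5.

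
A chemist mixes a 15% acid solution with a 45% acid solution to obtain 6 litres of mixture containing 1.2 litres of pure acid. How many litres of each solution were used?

litres of solution A: 5, litres of solution B: 1

Let a = litres of solution A, b = litres of solution B.
  a + b = 6
  (3/20)a + (9/20)b = 6/5
From equation 1: a = 6 − b.
Substitute into equation 2 and solve: b = 1.
Then a = 5.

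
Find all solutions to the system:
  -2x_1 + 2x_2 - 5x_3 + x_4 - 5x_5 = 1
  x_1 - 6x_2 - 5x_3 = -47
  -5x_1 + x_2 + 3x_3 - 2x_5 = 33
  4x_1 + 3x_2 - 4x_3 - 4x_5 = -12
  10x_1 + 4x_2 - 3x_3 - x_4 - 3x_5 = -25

Row-reduce:
R1 ← R1 / (-2).
R2 ← R2 − 1·R1.
R3 ← R3 + 5·R1.
R4 ← R4 − 4·R1.
R5 ← R5 − 10·R1.
R2 ← R2 / (-5).
R1 ← R1 + 1·R2.
R3 ← R3 + 4·R2.
R4 ← R4 − 7·R2.
R5 ← R5 − 14·R2.
R3 ← R3 / (43/2).
R1 ← R1 − 4·R3.
R2 ← R2 − 3/2·R3.
R4 ← R4 + 49/2·R3.
R5 ← R5 + 49·R3.
R4 ← R4 / (-26/43).
R1 ← R1 + 13/215·R4.
R2 ← R2 − 22/215·R4.
R3 ← R3 + 29/215·R4.
R5 ← R5 + 52/43·R4.
Rank is 4 with 5 unknowns, leaving x_5 free.

infinitely many solutions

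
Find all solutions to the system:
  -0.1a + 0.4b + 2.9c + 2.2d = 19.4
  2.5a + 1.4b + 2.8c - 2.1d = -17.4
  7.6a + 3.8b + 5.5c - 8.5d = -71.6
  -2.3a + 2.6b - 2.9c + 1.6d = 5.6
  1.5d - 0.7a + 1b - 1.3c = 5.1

a = -5, b = -2, c = 3, d = 5

Row-reduce the augmented matrix:
R1 ← R1 / (-1/10).
R2 ← R2 − 5/2·R1.
R3 ← R3 − 38/5·R1.
R4 ← R4 + 23/10·R1.
R5 ← R5 + 7/10·R1.
R2 ← R2 / (57/5).
R1 ← R1 + 4·R2.
R3 ← R3 − 171/5·R2.
R4 ← R4 + 33/5·R2.
R5 ← R5 + 9/5·R2.
Swap R3 and R4.
R3 ← R3 / (-4941/190).
R1 ← R1 + 49/19·R3.
R2 ← R2 − 251/38·R3.
R5 ← R5 + 369/38·R3.
Swap R4 and R5.
R4 ← R4 / (7211/5490).
R1 ← R1 + 7987/4941·R4.
R2 ← R2 + 131/4941·R4.
R3 ← R3 − 3491/4941·R4.
R5 reduces to 0 = 0, so the extra equation is consistent.
Reading off the reduced rows gives a = -5, b = -2, c = 3, d = 5.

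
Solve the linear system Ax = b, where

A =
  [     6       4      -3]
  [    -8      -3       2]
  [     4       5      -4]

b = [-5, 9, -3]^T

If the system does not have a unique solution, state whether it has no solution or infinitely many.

no solution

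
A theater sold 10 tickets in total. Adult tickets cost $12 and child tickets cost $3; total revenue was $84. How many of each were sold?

adult tickets: 6, child tickets: 4

Let a = adult tickets, c = child tickets.
  a + c = 10
  3c + 12a = 84
Row-reduce the augmented matrix:
R2 ← R2 − 12·R1.
R2 ← R2 / (-9).
R1 ← R1 − 1·R2.
Reading off the reduced rows gives a = 6, c = 4.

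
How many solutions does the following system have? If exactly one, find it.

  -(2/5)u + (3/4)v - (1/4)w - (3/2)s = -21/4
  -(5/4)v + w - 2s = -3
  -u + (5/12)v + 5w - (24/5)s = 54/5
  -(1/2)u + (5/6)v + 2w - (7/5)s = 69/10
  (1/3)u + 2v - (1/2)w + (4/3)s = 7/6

u = -5, v = 0, w = 5, s = 4

Row-reduce the augmented matrix:
R1 ← R1 / (-2/5).
R3 ← R3 + 1·R1.
R4 ← R4 + 1/2·R1.
R5 ← R5 − 1/3·R1.
R2 ← R2 / (-5/4).
R1 ← R1 + 15/8·R2.
R3 ← R3 + 35/24·R2.
R4 ← R4 + 5/48·R2.
R5 ← R5 − 21/8·R2.
R3 ← R3 / (107/24).
R1 ← R1 + 7/8·R3.
R2 ← R2 + 4/5·R3.
R4 ← R4 − 107/48·R3.
R5 ← R5 − 167/120·R3.
Swap R4 and R5.
R4 ← R4 / (-36251/8025).
R1 ← R1 − 3746/535·R4.
R2 ← R2 − 4896/2675·R4.
R3 ← R3 − 154/535·R4.
R5 reduces to 0 = 0, so the extra equation is consistent.
Reading off the reduced rows gives u = -5, v = 0, w = 5, s = 4.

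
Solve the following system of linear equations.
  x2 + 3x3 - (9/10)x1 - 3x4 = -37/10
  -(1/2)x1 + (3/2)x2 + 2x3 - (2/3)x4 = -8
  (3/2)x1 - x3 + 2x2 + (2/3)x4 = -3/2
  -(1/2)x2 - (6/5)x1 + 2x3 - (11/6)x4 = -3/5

Row-reduce:
R1 ← R1 / (-9/10).
R2 ← R2 + 1/2·R1.
R3 ← R3 − 3/2·R1.
R4 ← R4 + 6/5·R1.
R2 ← R2 / (17/18).
R1 ← R1 + 10/9·R2.
R3 ← R3 − 11/3·R2.
R4 ← R4 + 11/6·R2.
R3 ← R3 / (46/17).
R1 ← R1 + 50/17·R3.
R2 ← R2 − 6/17·R3.
R4 ← R4 + 23/17·R3.
Row 4 reduces to 0 = 1/2, a contradiction. The system is inconsistent.

no solution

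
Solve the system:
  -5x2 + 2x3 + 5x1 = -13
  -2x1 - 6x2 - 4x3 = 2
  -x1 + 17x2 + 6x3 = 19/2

no solution

Row-reduce:
R1 ← R1 / (5).
R2 ← R2 + 2·R1.
R3 ← R3 + 1·R1.
R2 ← R2 / (-8).
R1 ← R1 + 1·R2.
R3 ← R3 − 16·R2.
Row 3 reduces to 0 = 1/2, a contradiction. The system is inconsistent.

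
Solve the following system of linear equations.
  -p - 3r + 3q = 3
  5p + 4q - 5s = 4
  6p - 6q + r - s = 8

infinitely many solutions

Row-reduce:
R1 ← R1 / (-1).
R2 ← R2 − 5·R1.
R3 ← R3 − 6·R1.
R2 ← R2 / (19).
R1 ← R1 + 3·R2.
R3 ← R3 − 12·R2.
R3 ← R3 / (-143/19).
R1 ← R1 − 12/19·R3.
R2 ← R2 + 15/19·R3.
Rank is 3 with 4 unknowns, leaving s free.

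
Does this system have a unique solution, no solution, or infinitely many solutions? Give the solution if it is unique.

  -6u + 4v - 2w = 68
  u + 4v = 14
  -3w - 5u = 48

u = -6, v = 5, w = -6

Row-reduce the augmented matrix:
R1 ← R1 / (-6).
R2 ← R2 − 1·R1.
R3 ← R3 + 5·R1.
R2 ← R2 / (14/3).
R1 ← R1 + 2/3·R2.
R3 ← R3 + 10/3·R2.
R3 ← R3 / (-11/7).
R1 ← R1 − 2/7·R3.
R2 ← R2 + 1/14·R3.
Reading off the reduced rows gives u = -6, v = 5, w = -6.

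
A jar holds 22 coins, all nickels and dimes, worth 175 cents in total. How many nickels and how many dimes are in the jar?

Let n = nickels, d = dimes.
  n + d = 22
  5n + 10d = 175
Row-reduce the augmented matrix:
R2 ← R2 − 5·R1.
R2 ← R2 / (5).
R1 ← R1 − 1·R2.
Reading off the reduced rows gives n = 9, d = 13.

nickels: 9, dimes: 13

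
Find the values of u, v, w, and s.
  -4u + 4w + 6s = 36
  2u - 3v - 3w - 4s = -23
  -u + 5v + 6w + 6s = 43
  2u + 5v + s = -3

Row-reduce the augmented matrix:
R1 ← R1 / (-4).
R2 ← R2 − 2·R1.
R3 ← R3 + 1·R1.
R4 ← R4 − 2·R1.
R2 ← R2 / (-3).
R3 ← R3 − 5·R2.
R4 ← R4 − 5·R2.
R3 ← R3 / (10/3).
R1 ← R1 + 1·R3.
R2 ← R2 − 1/3·R3.
R4 ← R4 − 1/3·R3.
R4 ← R4 / (41/20).
R1 ← R1 + 13/20·R4.
R2 ← R2 − 1/20·R4.
R3 ← R3 − 17/20·R4.
Reading off the reduced rows gives u = 0, v = -1, w = 6, s = 2.

u = 0, v = -1, w = 6, s = 2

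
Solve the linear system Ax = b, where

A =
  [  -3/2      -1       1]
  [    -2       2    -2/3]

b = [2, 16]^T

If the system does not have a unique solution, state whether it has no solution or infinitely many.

infinitely many solutions

Row-reduce:
R1 ← R1 / (-3/2).
R2 ← R2 + 2·R1.
R2 ← R2 / (10/3).
R1 ← R1 − 2/3·R2.
Rank is 2 with 3 unknowns, leaving x_3 free.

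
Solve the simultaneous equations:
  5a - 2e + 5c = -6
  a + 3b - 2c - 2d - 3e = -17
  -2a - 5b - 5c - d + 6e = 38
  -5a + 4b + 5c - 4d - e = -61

infinitely many solutions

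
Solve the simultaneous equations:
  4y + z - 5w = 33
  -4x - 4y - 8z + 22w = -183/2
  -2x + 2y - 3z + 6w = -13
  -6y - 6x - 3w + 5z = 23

Row-reduce:
Swap R1 and R2.
R1 ← R1 / (-4).
R3 ← R3 + 2·R1.
R4 ← R4 + 6·R1.
R2 ← R2 / (4).
R1 ← R1 − 1·R2.
R3 ← R3 − 4·R2.
Swap R3 and R4.
R3 ← R3 / (17).
R1 ← R1 − 7/4·R3.
R2 ← R2 − 1/4·R3.
Row 4 reduces to 0 = -1/4, a contradiction. The system is inconsistent.

no solution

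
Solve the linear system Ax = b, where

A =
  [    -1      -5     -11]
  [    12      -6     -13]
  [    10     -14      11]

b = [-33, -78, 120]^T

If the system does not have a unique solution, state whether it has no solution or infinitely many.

Row-reduce the augmented matrix:
R1 ← R1 / (-1).
R2 ← R2 − 12·R1.
R3 ← R3 − 10·R1.
R2 ← R2 / (-66).
R1 ← R1 − 5·R2.
R3 ← R3 + 64·R2.
R3 ← R3 / (1373/33).
R1 ← R1 − 1/66·R3.
R2 ← R2 − 145/66·R3.
Reading off the reduced rows gives x_1 = -3, x_2 = -6, x_3 = 6.

x_1 = -3, x_2 = -6, x_3 = 6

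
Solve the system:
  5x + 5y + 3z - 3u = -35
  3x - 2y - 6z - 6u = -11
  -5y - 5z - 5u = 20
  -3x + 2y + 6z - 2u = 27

x = -5, y = -5, z = 3, u = -2

Row-reduce the augmented matrix:
R1 ← R1 / (5).
R2 ← R2 − 3·R1.
R4 ← R4 + 3·R1.
R2 ← R2 / (-5).
R1 ← R1 − 1·R2.
R3 ← R3 + 5·R2.
R4 ← R4 − 5·R2.
R3 ← R3 / (14/5).
R1 ← R1 + 24/25·R3.
R2 ← R2 − 39/25·R3.
R4 ← R4 / (-8).
R1 ← R1 + 12/7·R4.
R2 ← R2 − 9/7·R4.
R3 ← R3 + 2/7·R4.
Reading off the reduced rows gives x = -5, y = -5, z = 3, u = -2.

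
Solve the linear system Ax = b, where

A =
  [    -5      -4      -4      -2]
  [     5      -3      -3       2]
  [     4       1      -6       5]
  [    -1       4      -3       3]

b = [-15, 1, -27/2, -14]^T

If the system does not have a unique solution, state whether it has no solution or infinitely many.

no solution

Row-reduce:
R1 ← R1 / (-5).
R2 ← R2 − 5·R1.
R3 ← R3 − 4·R1.
R4 ← R4 + 1·R1.
R2 ← R2 / (-7).
R1 ← R1 − 4/5·R2.
R3 ← R3 + 11/5·R2.
R4 ← R4 − 24/5·R2.
R3 ← R3 / (-7).
R2 ← R2 − 1·R3.
R4 ← R4 + 7·R3.
Row 4 reduces to 0 = 1/2, a contradiction. The system is inconsistent.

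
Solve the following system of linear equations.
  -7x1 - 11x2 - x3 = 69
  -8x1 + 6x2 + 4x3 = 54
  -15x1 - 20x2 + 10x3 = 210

x1 = -6, x2 = -3, x3 = 6

Row-reduce the augmented matrix:
R1 ← R1 / (-7).
R2 ← R2 + 8·R1.
R3 ← R3 + 15·R1.
R2 ← R2 / (130/7).
R1 ← R1 − 11/7·R2.
R3 ← R3 − 25/7·R2.
R3 ← R3 / (145/13).
R1 ← R1 + 19/65·R3.
R2 ← R2 − 18/65·R3.
Reading off the reduced rows gives x1 = -6, x2 = -3, x3 = 6.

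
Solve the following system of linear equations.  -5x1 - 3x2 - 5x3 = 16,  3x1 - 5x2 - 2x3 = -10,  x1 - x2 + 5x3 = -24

Row-reduce the augmented matrix:
R1 ← R1 / (-5).
R2 ← R2 − 3·R1.
R3 ← R3 − 1·R1.
R2 ← R2 / (-34/5).
R1 ← R1 − 3/5·R2.
R3 ← R3 + 8/5·R2.
R3 ← R3 / (88/17).
R1 ← R1 − 19/34·R3.
R2 ← R2 − 25/34·R3.
Reading off the reduced rows gives x1 = -1, x2 = 3, x3 = -4.

x1 = -1, x2 = 3, x3 = -4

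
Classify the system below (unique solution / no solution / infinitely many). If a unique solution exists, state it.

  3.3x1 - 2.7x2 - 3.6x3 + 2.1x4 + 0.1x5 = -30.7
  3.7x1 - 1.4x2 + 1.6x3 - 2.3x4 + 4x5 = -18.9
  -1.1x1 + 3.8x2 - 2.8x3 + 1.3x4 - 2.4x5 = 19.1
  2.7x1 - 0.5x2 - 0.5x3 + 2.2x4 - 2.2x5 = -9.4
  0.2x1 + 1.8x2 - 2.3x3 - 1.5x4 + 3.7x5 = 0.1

x1 = -3, x2 = 5, x3 = 2, x4 = 0, x5 = -1

Row-reduce the augmented matrix:
R1 ← R1 / (33/10).
R2 ← R2 − 37/10·R1.
R3 ← R3 + 11/10·R1.
R4 ← R4 − 27/10·R1.
R5 ← R5 − 1/5·R1.
R2 ← R2 / (179/110).
R1 ← R1 + 9/11·R2.
R3 ← R3 − 29/10·R2.
R4 ← R4 − 94/55·R2.
R5 ← R5 − 108/55·R2.
R3 ← R3 / (-2514/179).
R1 ← R1 − 312/179·R3.
R2 ← R2 − 620/179·R3.
R4 ← R4 + 6219/1790·R3.
R5 ← R5 + 15901/1790·R3.
R4 ← R4 / (29578/10475).
R1 ← R1 + 893/2095·R4.
R2 ← R2 + 404/1257·R4.
R3 ← R3 + 4607/6285·R4.
R5 ← R5 + 79259/31425·R4.
R5 ← R5 / (166390/133101).
R1 ← R1 − 9661/44367·R5.
R2 ← R2 + 48713/133101·R5.
R3 ← R3 + 52390/133101·R5.
R4 ← R4 + 63883/44367·R5.
Reading off the reduced rows gives x1 = -3, x2 = 5, x3 = 2, x4 = 0, x5 = -1.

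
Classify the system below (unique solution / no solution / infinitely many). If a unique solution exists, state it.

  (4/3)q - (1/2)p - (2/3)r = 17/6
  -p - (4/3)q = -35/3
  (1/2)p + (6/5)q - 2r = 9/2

p = 5, q = 5, r = 2

Row-reduce the augmented matrix:
R1 ← R1 / (-1/2).
R2 ← R2 + 1·R1.
R3 ← R3 − 1/2·R1.
R2 ← R2 / (-4).
R1 ← R1 + 8/3·R2.
R3 ← R3 − 38/15·R2.
R3 ← R3 / (-82/45).
R1 ← R1 − 4/9·R3.
R2 ← R2 + 1/3·R3.
Reading off the reduced rows gives p = 5, q = 5, r = 2.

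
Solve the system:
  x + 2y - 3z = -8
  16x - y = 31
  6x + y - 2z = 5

Row-reduce:
R2 ← R2 − 16·R1.
R3 ← R3 − 6·R1.
R2 ← R2 / (-33).
R1 ← R1 − 2·R2.
R3 ← R3 + 11·R2.
Rank is 2 with 3 unknowns, leaving z free.

infinitely many solutions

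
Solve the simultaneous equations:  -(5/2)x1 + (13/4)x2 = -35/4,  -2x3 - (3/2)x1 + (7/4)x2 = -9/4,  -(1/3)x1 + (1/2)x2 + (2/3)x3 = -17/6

no solution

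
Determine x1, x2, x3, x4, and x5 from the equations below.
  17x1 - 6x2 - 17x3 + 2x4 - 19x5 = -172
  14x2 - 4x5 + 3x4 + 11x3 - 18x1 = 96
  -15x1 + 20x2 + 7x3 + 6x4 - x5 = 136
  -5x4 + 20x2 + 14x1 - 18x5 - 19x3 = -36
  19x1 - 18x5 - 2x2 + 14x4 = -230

Row-reduce the augmented matrix:
R1 ← R1 / (17).
R2 ← R2 + 18·R1.
R3 ← R3 + 15·R1.
R4 ← R4 − 14·R1.
R5 ← R5 − 19·R1.
R2 ← R2 / (130/17).
R1 ← R1 + 6/17·R2.
R3 ← R3 − 250/17·R2.
R4 ← R4 − 424/17·R2.
R5 ← R5 − 80/17·R2.
R3 ← R3 / (71/13).
R1 ← R1 + 86/65·R3.
R2 ← R2 + 119/130·R3.
R4 ← R4 − 1159/65·R3.
R5 ← R5 − 303/13·R3.
R4 ← R4 / (-5878/355).
R1 ← R1 + 53/355·R4.
R2 ← R2 − 114/355·R4.
R3 ← R3 + 27/71·R4.
R5 ← R5 − 1241/71·R4.
R5 ← R5 / (-358881/2939).
R1 ← R1 − 14271/2939·R5.
R2 ← R2 − 3851/2939·R5.
R3 ← R3 − 16554/2939·R5.
R4 ← R4 − 3038/2939·R5.
Reading off the reduced rows gives x1 = -6, x2 = 4, x3 = -4, x4 = 0, x5 = 6.

x1 = -6, x2 = 4, x3 = -4, x4 = 0, x5 = 6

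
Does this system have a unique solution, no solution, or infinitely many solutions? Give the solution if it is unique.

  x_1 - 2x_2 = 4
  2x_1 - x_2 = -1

x_1 = -2, x_2 = -3

From equation 1: x_1 = 4 + 2·x_2.
Substitute into equation 2 and solve: x_2 = -3.
Then x_1 = -2.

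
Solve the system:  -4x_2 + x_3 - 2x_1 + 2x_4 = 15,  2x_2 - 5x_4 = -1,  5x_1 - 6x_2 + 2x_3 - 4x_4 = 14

infinitely many solutions

Row-reduce:
R1 ← R1 / (-2).
R3 ← R3 − 5·R1.
R2 ← R2 / (2).
R1 ← R1 − 2·R2.
R3 ← R3 + 16·R2.
R3 ← R3 / (9/2).
R1 ← R1 + 1/2·R3.
Rank is 3 with 4 unknowns, leaving x_4 free.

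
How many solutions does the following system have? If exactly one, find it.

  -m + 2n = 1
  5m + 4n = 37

From equation 1: m = -1 + 2·n.
Substitute into equation 2 and solve: n = 3.
Then m = 5.

m = 5, n = 3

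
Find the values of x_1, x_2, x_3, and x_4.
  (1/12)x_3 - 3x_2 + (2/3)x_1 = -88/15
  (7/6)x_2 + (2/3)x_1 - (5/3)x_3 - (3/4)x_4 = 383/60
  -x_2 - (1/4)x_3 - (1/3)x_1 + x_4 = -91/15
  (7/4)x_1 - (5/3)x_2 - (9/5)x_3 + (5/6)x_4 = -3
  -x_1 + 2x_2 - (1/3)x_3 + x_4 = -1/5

x_1 = 2, x_2 = 12/5, x_3 = 0, x_4 = -3

Row-reduce the augmented matrix:
R1 ← R1 / (2/3).
R2 ← R2 − 2/3·R1.
R3 ← R3 + 1/3·R1.
R4 ← R4 − 7/4·R1.
R5 ← R5 + 1·R1.
R2 ← R2 / (25/6).
R1 ← R1 + 9/2·R2.
R3 ← R3 + 5/2·R2.
R4 ← R4 − 149/24·R2.
R5 ← R5 + 5/2·R2.
R3 ← R3 / (-151/120).
R1 ← R1 + 353/200·R3.
R2 ← R2 + 21/50·R3.
R4 ← R4 − 471/800·R3.
R5 ← R5 + 151/120·R3.
R4 ← R4 / (10003/4530).
R1 ← R1 + 1194/755·R4.
R2 ← R2 + 549/1510·R4.
R3 ← R3 + 66/151·R4.
R5 reduces to 0 = 0, so the extra equation is consistent.
Reading off the reduced rows gives x_1 = 2, x_2 = 12/5, x_3 = 0, x_4 = -3.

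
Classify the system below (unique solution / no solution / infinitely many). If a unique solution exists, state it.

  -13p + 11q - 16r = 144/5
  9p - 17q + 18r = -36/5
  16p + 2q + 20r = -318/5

Row-reduce the augmented matrix:
R1 ← R1 / (-13).
R2 ← R2 − 9·R1.
R3 ← R3 − 16·R1.
R2 ← R2 / (-122/13).
R1 ← R1 + 11/13·R2.
R3 ← R3 − 202/13·R2.
R3 ← R3 / (718/61).
R1 ← R1 − 37/61·R3.
R2 ← R2 + 45/61·R3.
Reading off the reduced rows gives p = -3, q = -9/5, r = -3/5.

p = -3, q = -9/5, r = -3/5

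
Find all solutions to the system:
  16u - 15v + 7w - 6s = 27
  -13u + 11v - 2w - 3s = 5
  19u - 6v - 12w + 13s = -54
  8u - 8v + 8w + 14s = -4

u = 2, v = 3, w = 4, s = -2

Row-reduce the augmented matrix:
R1 ← R1 / (16).
R2 ← R2 + 13·R1.
R3 ← R3 − 19·R1.
R4 ← R4 − 8·R1.
R2 ← R2 / (-19/16).
R1 ← R1 + 15/16·R2.
R3 ← R3 − 189/16·R2.
R4 ← R4 + 1/2·R2.
R3 ← R3 / (311/19).
R1 ← R1 + 47/19·R3.
R2 ← R2 + 59/19·R3.
R4 ← R4 − 56/19·R3.
R4 ← R4 / (9578/311).
R1 ← R1 + 919/311·R4.
R2 ← R2 + 1372/311·R4.
R3 ← R3 + 1106/311·R4.
Reading off the reduced rows gives u = 2, v = 3, w = 4, s = -2.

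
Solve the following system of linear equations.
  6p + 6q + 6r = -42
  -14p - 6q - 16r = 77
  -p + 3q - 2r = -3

no solution

Row-reduce:
R1 ← R1 / (6).
R2 ← R2 + 14·R1.
R3 ← R3 + 1·R1.
R2 ← R2 / (8).
R1 ← R1 − 1·R2.
R3 ← R3 − 4·R2.
Row 3 reduces to 0 = 1/2, a contradiction. The system is inconsistent.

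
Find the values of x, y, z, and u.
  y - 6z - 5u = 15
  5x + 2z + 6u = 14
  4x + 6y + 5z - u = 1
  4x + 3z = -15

x = 0, y = 5, z = -5, u = 4

Row-reduce the augmented matrix:
Swap R1 and R2.
R1 ← R1 / (5).
R3 ← R3 − 4·R1.
R4 ← R4 − 4·R1.
R3 ← R3 − 6·R2.
R3 ← R3 / (197/5).
R1 ← R1 − 2/5·R3.
R2 ← R2 + 6·R3.
R4 ← R4 − 7/5·R3.
R4 ← R4 / (-1115/197).
R1 ← R1 − 188/197·R4.
R2 ← R2 + 259/197·R4.
R3 ← R3 − 121/197·R4.
Reading off the reduced rows gives x = 0, y = 5, z = -5, u = 4.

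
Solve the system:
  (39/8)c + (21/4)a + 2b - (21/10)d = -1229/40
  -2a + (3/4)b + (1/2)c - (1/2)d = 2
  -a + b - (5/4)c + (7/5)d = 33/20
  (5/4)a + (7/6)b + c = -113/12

infinitely many solutions

Row-reduce:
R1 ← R1 / (21/4).
R2 ← R2 + 2·R1.
R3 ← R3 + 1·R1.
R4 ← R4 − 5/4·R1.
R2 ← R2 / (127/84).
R1 ← R1 − 8/21·R2.
R3 ← R3 − 29/21·R2.
R4 ← R4 − 29/42·R2.
R3 ← R3 / (-1257/508).
R1 ← R1 − 85/254·R3.
R2 ← R2 − 198/127·R3.
R4 ← R4 + 1257/1016·R3.
Rank is 3 with 4 unknowns, leaving d free.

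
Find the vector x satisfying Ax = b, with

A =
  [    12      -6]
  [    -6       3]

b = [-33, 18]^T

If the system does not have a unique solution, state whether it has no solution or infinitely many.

no solution

Row-reduce:
R1 ← R1 / (12).
R2 ← R2 + 6·R1.
Row 2 reduces to 0 = 3/2, a contradiction. The system is inconsistent.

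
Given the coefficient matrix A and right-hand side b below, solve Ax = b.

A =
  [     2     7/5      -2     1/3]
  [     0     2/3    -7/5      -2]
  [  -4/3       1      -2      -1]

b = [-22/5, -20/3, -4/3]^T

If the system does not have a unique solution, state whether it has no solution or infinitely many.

infinitely many solutions

Row-reduce:
R1 ← R1 / (2).
R3 ← R3 + 4/3·R1.
R2 ← R2 / (2/3).
R1 ← R1 − 7/10·R2.
R3 ← R3 − 29/15·R2.
R3 ← R3 / (109/150).
R1 ← R1 − 47/100·R3.
R2 ← R2 + 21/10·R3.
Rank is 3 with 4 unknowns, leaving x_4 free.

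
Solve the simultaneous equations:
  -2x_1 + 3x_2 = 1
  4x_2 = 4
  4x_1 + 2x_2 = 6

x_1 = 1, x_2 = 1

Row-reduce the augmented matrix:
R1 ← R1 / (-2).
R3 ← R3 − 4·R1.
R2 ← R2 / (4).
R1 ← R1 + 3/2·R2.
R3 ← R3 − 8·R2.
R3 reduces to 0 = 0, so the extra equation is consistent.
Reading off the reduced rows gives x_1 = 1, x_2 = 1.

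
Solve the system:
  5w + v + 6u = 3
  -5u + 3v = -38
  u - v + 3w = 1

Row-reduce the augmented matrix:
R1 ← R1 / (6).
R2 ← R2 + 5·R1.
R3 ← R3 − 1·R1.
R2 ← R2 / (23/6).
R1 ← R1 − 1/6·R2.
R3 ← R3 + 7/6·R2.
R3 ← R3 / (79/23).
R1 ← R1 − 15/23·R3.
R2 ← R2 − 25/23·R3.
Reading off the reduced rows gives u = 4, v = -6, w = -3.

u = 4, v = -6, w = -3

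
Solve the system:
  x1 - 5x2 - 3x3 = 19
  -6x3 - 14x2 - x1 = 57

infinitely many solutions

Row-reduce:
R2 ← R2 + 1·R1.
R2 ← R2 / (-19).
R1 ← R1 + 5·R2.
Rank is 2 with 3 unknowns, leaving x3 free.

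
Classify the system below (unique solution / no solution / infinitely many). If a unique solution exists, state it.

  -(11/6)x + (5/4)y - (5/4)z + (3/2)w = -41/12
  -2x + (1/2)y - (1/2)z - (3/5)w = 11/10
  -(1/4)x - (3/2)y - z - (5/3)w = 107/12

infinitely many solutions

Row-reduce:
R1 ← R1 / (-11/6).
R2 ← R2 + 2·R1.
R3 ← R3 + 1/4·R1.
R2 ← R2 / (-19/22).
R1 ← R1 + 15/22·R2.
R3 ← R3 + 147/88·R2.
R3 ← R3 / (-5/2).
R2 ← R2 + 1·R3.
Rank is 3 with 4 unknowns, leaving w free.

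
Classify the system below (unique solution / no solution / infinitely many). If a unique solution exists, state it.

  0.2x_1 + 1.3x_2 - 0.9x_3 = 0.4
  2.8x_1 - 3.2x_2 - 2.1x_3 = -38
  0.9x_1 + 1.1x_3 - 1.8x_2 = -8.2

Row-reduce the augmented matrix:
R1 ← R1 / (1/5).
R2 ← R2 − 14/5·R1.
R3 ← R3 − 9/10·R1.
R2 ← R2 / (-107/5).
R1 ← R1 − 13/2·R2.
R3 ← R3 + 153/20·R2.
R3 ← R3 / (5977/4280).
R1 ← R1 + 561/428·R3.
R2 ← R2 + 105/214·R3.
Reading off the reduced rows gives x_1 = -6, x_2 = 4, x_3 = 4.

x_1 = -6, x_2 = 4, x_3 = 4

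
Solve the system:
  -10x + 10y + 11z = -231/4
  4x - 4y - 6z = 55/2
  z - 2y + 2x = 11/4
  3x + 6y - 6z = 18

x = 2, y = -3/4, z = -11/4

Row-reduce the augmented matrix:
R1 ← R1 / (-10).
R2 ← R2 − 4·R1.
R3 ← R3 − 2·R1.
R4 ← R4 − 3·R1.
Swap R2 and R4.
R2 ← R2 / (9).
R1 ← R1 + 1·R2.
R3 ← R3 / (16/5).
R1 ← R1 + 7/5·R3.
R2 ← R2 + 3/10·R3.
R4 ← R4 + 8/5·R3.
R4 reduces to 0 = 0, so the extra equation is consistent.
Reading off the reduced rows gives x = 2, y = -3/4, z = -11/4.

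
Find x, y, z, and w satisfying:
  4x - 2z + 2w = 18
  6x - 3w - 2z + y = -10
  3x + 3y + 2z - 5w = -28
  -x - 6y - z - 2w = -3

Row-reduce the augmented matrix:
R1 ← R1 / (4).
R2 ← R2 − 6·R1.
R3 ← R3 − 3·R1.
R4 ← R4 + 1·R1.
R3 ← R3 − 3·R2.
R4 ← R4 + 6·R2.
R3 ← R3 / (1/2).
R1 ← R1 + 1/2·R3.
R2 ← R2 − 1·R3.
R4 ← R4 − 9/2·R3.
R4 ← R4 / (-141).
R1 ← R1 − 12·R4.
R2 ← R2 + 29·R4.
R3 ← R3 − 23·R4.
Reading off the reduced rows gives x = 2, y = -2, z = 1, w = 6.

x = 2, y = -2, z = 1, w = 6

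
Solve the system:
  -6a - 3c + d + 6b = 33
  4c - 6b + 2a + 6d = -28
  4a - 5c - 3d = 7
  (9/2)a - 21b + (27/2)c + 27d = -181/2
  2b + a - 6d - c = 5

Row-reduce:
R1 ← R1 / (-6).
R2 ← R2 − 2·R1.
R3 ← R3 − 4·R1.
R4 ← R4 − 9/2·R1.
R5 ← R5 − 1·R1.
R2 ← R2 / (-4).
R1 ← R1 + 1·R2.
R3 ← R3 − 4·R2.
R4 ← R4 + 33/2·R2.
R5 ← R5 − 3·R2.
R3 ← R3 / (-4).
R1 ← R1 + 1/4·R3.
R2 ← R2 + 3/4·R3.
R4 ← R4 + 9/8·R3.
R5 ← R5 − 3/4·R3.
R4 ← R4 / (1/2).
R1 ← R1 + 2·R4.
R2 ← R2 + 7/3·R4.
R3 ← R3 + 1·R4.
R5 ← R5 + 1/3·R4.
Row 5 reduces to 0 = 2/3, a contradiction. The system is inconsistent.

no solution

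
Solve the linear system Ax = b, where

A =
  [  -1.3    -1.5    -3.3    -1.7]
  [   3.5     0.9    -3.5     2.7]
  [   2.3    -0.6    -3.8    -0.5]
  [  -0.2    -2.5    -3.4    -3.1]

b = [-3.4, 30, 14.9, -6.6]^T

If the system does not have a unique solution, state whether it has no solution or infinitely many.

Row-reduce the augmented matrix:
R1 ← R1 / (-13/10).
R2 ← R2 − 7/2·R1.
R3 ← R3 − 23/10·R1.
R4 ← R4 + 1/5·R1.
R2 ← R2 / (-204/65).
R1 ← R1 − 15/13·R2.
R3 ← R3 + 423/130·R2.
R4 ← R4 + 59/26·R2.
R3 ← R3 / (2177/680).
R1 ← R1 + 137/68·R3.
R2 ← R2 − 805/204·R3.
R4 ← R4 − 12367/2040·R3.
R4 ← R4 / (19279/13062).
R1 ← R1 + 795/2177·R4.
R2 ← R2 − 2354/933·R4.
R3 ← R3 + 1062/2177·R4.
Reading off the reduced rows gives x_1 = 3, x_2 = 4, x_3 = -3, x_4 = 2.

x_1 = 3, x_2 = 4, x_3 = -3, x_4 = 2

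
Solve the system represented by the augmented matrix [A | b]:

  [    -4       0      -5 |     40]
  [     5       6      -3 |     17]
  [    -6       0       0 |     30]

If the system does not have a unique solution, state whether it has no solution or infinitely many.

Row-reduce the augmented matrix:
R1 ← R1 / (-4).
R2 ← R2 − 5·R1.
R3 ← R3 + 6·R1.
R2 ← R2 / (6).
R3 ← R3 / (15/2).
R1 ← R1 − 5/4·R3.
R2 ← R2 + 37/24·R3.
Reading off the reduced rows gives x_1 = -5, x_2 = 5, x_3 = -4.

x_1 = -5, x_2 = 5, x_3 = -4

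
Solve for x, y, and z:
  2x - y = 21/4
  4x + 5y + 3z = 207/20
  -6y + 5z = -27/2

x = 3, y = 3/4, z = -9/5

Row-reduce the augmented matrix:
R1 ← R1 / (2).
R2 ← R2 − 4·R1.
R2 ← R2 / (7).
R1 ← R1 + 1/2·R2.
R3 ← R3 + 6·R2.
R3 ← R3 / (53/7).
R1 ← R1 − 3/14·R3.
R2 ← R2 − 3/7·R3.
Reading off the reduced rows gives x = 3, y = 3/4, z = -9/5.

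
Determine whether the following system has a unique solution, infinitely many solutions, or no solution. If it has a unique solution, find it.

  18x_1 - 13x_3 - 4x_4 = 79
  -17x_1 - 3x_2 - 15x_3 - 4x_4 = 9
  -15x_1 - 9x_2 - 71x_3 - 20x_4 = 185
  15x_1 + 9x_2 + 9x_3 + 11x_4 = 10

infinitely many solutions

Row-reduce:
R1 ← R1 / (18).
R2 ← R2 + 17·R1.
R3 ← R3 + 15·R1.
R4 ← R4 − 15·R1.
R2 ← R2 / (-3).
R3 ← R3 + 9·R2.
R4 ← R4 − 9·R2.
Swap R3 and R4.
R3 ← R3 / (-62).
R1 ← R1 + 13/18·R3.
R2 ← R2 − 491/54·R3.
Rank is 3 with 4 unknowns, leaving x_4 free.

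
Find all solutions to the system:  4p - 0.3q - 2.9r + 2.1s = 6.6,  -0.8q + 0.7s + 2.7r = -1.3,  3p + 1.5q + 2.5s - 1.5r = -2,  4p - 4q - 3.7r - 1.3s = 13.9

Row-reduce the augmented matrix:
R1 ← R1 / (4).
R3 ← R3 − 3·R1.
R4 ← R4 − 4·R1.
R2 ← R2 / (-4/5).
R1 ← R1 + 3/40·R2.
R3 ← R3 − 69/40·R2.
R4 ← R4 + 37/10·R2.
R3 ← R3 / (2079/320).
R1 ← R1 + 313/320·R3.
R2 ← R2 + 27/8·R3.
R4 ← R4 + 1063/80·R3.
R4 ← R4 / (-17242/10395).
R1 ← R1 − 1717/2079·R4.
R2 ← R2 − 30/77·R4.
R3 ← R3 − 779/2079·R4.
Reading off the reduced rows gives p = -3, q = -5, r = -3, s = 4.

p = -3, q = -5, r = -3, s = 4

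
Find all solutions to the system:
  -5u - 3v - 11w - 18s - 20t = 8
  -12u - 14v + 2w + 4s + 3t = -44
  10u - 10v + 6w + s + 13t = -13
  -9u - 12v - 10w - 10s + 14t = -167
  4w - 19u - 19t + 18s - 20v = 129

Row-reduce the augmented matrix:
R1 ← R1 / (-5).
R2 ← R2 + 12·R1.
R3 ← R3 − 10·R1.
R4 ← R4 + 9·R1.
R5 ← R5 + 19·R1.
R2 ← R2 / (-34/5).
R1 ← R1 − 3/5·R2.
R3 ← R3 + 16·R2.
R4 ← R4 + 33/5·R2.
R5 ← R5 + 43/5·R2.
R3 ← R3 / (-1408/17).
R1 ← R1 − 80/17·R3.
R2 ← R2 + 71/17·R3.
R4 ← R4 + 302/17·R3.
R5 ← R5 − 168/17·R3.
R4 ← R4 / (5573/704).
R1 ← R1 + 47/88·R4.
R2 ← R2 − 597/1408·R4.
R3 ← R3 − 2483/1408·R4.
R5 ← R5 − 1633/176·R4.
R5 ← R5 / (-697531/11146).
R1 ← R1 − 25733/11146·R5.
R2 ← R2 + 40191/22292·R5.
R3 ← R3 + 119495/22292·R5.
R4 ← R4 − 22549/5573·R5.
Reading off the reduced rows gives u = 5, v = -1, w = 0, s = 5, t = -6.

u = 5, v = -1, w = 0, s = 5, t = -6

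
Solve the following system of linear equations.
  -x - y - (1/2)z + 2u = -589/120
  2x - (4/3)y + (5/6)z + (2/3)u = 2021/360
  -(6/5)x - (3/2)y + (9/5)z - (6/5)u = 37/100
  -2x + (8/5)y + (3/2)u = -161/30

x = 5/2, y = 1/3, z = 7/4, u = -3/5

Row-reduce the augmented matrix:
R1 ← R1 / (-1).
R2 ← R2 − 2·R1.
R3 ← R3 + 6/5·R1.
R4 ← R4 + 2·R1.
R2 ← R2 / (-10/3).
R1 ← R1 − 1·R2.
R3 ← R3 + 3/10·R2.
R4 ← R4 − 18/5·R2.
R3 ← R3 / (483/200).
R1 ← R1 − 9/20·R3.
R2 ← R2 − 1/20·R3.
R4 ← R4 − 41/50·R3.
R4 ← R4 / (6287/1610).
R1 ← R1 − 24/161·R4.
R2 ← R2 + 212/161·R4.
R3 ← R3 + 268/161·R4.
Reading off the reduced rows gives x = 5/2, y = 1/3, z = 7/4, u = -3/5.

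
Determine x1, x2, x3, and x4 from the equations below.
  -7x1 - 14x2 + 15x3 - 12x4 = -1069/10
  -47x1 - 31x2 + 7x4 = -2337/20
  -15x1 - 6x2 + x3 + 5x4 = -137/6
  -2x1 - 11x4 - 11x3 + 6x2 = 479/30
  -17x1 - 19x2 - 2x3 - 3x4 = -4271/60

Row-reduce the augmented matrix:
R1 ← R1 / (-7).
R2 ← R2 + 47·R1.
R3 ← R3 + 15·R1.
R4 ← R4 + 2·R1.
R5 ← R5 + 17·R1.
R2 ← R2 / (63).
R1 ← R1 − 2·R2.
R3 ← R3 − 24·R2.
R4 ← R4 − 10·R2.
R5 ← R5 − 15·R2.
R3 ← R3 / (354/49).
R1 ← R1 − 155/147·R3.
R2 ← R2 + 235/147·R3.
R4 ← R4 − 103/147·R3.
R5 ← R5 + 708/49·R3.
R4 ← R4 / (-67591/3186).
R1 ← R1 + 2165/3186·R4.
R2 ← R2 − 2563/3186·R4.
R3 ← R3 + 389/1062·R4.
R5 reduces to 0 = 0, so the extra equation is consistent.
Reading off the reduced rows gives x1 = 1, x2 = 11/4, x3 = -7/3, x4 = 11/5.

x1 = 1, x2 = 11/4, x3 = -7/3, x4 = 11/5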